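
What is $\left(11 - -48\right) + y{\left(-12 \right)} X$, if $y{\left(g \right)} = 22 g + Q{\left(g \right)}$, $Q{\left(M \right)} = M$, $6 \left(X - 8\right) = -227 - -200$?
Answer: $-907$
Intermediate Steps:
$X = \frac{7}{2}$ ($X = 8 + \frac{-227 - -200}{6} = 8 + \frac{-227 + 200}{6} = 8 + \frac{1}{6} \left(-27\right) = 8 - \frac{9}{2} = \frac{7}{2} \approx 3.5$)
$y{\left(g \right)} = 23 g$ ($y{\left(g \right)} = 22 g + g = 23 g$)
$\left(11 - -48\right) + y{\left(-12 \right)} X = \left(11 - -48\right) + 23 \left(-12\right) \frac{7}{2} = \left(11 + 48\right) - 966 = 59 - 966 = -907$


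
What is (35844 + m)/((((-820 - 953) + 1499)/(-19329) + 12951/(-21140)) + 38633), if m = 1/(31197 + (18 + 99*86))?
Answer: 11409544214100620/12297123457784119 ≈ 0.92782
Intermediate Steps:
m = 1/39729 (m = 1/(31197 + (18 + 8514)) = 1/(31197 + 8532) = 1/39729 ≈ 2.5171e-5)
(35844 + m)/((((-820 - 953) + 1499)/(-19329) + 12951/(-21140)) + 38633) = (35844 + 1/39729)/((((-820 - 953) + 1499)/(-19329) + 12951/(-21140)) + 38633) = 1424046277/(39729*(((-1773 + 1499)*(-1/19329) + 12951*(-1/21140)) + 38633)) = 1424046277/(39729*((-274*(-1/19329) - 12951/21140) + 38633)) = 1424046277/(39729*((274/19329 - 12951/21140) + 38633)) = 1424046277/(39729*(-244537519/408615060 + 38633)) = 1424046277/(39729*(15785781075461/408615060)) = (1424046277/39729)*(408615060/15785781075461) = 11409544214100620/12297123457784119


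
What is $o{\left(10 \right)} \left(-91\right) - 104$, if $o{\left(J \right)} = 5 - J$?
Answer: $351$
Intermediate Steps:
$o{\left(10 \right)} \left(-91\right) - 104 = \left(5 - 10\right) \left(-91\right) - 104 = \left(-5\right) \left(-91\right) - 104 = 455 - 104 = 351$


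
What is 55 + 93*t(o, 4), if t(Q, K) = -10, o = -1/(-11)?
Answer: -875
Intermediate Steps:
o = 1/11 (o = -1*(-1/11) = 1/11 ≈ 0.090909)
55 + 93*t(o, 4) = 55 + 93*(-10) = 55 - 930 = -875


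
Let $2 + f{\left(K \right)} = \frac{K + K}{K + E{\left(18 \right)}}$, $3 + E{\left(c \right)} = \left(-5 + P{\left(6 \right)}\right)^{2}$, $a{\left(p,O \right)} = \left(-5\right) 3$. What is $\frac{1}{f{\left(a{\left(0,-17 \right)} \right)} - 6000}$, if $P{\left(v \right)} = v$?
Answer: $- \frac{17}{102004} \approx -0.00016666$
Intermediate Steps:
$a{\left(p,O \right)} = -15$
$E{\left(c \right)} = -2$ ($E{\left(c \right)} = -3 + \left(-5 + 6\right)^{2} = -3 + 1^{2} = -3 + 1 = -2$)
$f{\left(K \right)} = -2 + \frac{2 K}{-2 + K}$ ($f{\left(K \right)} = -2 + \frac{K + K}{K - 2} = -2 + \frac{2 K}{-2 + K}$)
$\frac{1}{f{\left(a{\left(0,-17 \right)} \right)} - 6000} = \frac{1}{\frac{4}{-2 - 15} - 6000} = \frac{1}{\frac{4}{-17} - 6000} = \frac{1}{4 \left(- \frac{1}{17}\right) - 6000} = \frac{1}{- \frac{4}{17} - 6000} = \frac{1}{- \frac{102004}{17}} = - \frac{17}{102004}$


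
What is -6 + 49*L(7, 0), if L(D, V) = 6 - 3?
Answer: 141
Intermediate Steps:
L(D, V) = 3
-6 + 49*L(7, 0) = -6 + 49*3 = -6 + 147 = 141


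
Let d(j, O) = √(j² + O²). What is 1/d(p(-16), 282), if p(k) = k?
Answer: √19945/39890 ≈ 0.0035404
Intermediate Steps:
d(j, O) = √(O² + j²)
1/d(p(-16), 282) = 1/(√(282² + (-16)²)) = 1/(√(79524 + 256)) = 1/(√79780) = 1/(2*√19945) = √19945/39890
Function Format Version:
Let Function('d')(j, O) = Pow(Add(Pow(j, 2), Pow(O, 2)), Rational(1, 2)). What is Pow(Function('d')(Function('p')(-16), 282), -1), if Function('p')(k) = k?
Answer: Mul(Rational(1, 39890), Pow(19945, Rational(1, 2))) ≈ 0.0035404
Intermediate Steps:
Function('d')(j, O) = Pow(Add(Pow(O, 2), Pow(j, 2)), Rational(1, 2))
Pow(Function('d')(Function('p')(-16), 282), -1) = Pow(Pow(Add(Pow(282, 2), Pow(-16, 2)), Rational(1, 2)), -1) = Pow(Pow(Add(79524, 256), Rational(1, 2)), -1) = Pow(Pow(79780, Rational(1, 2)), -1) = Pow(Mul(2, Pow(19945, Rational(1, 2))), -1) = Mul(Rational(1, 39890), Pow(19945, Rational(1, 2)))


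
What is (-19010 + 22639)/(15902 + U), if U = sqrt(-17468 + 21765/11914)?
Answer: 687537377212/3012944210043 - 3629*I*sqrt(2479207933118)/3012944210043 ≈ 0.22819 - 0.0018965*I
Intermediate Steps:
U = I*sqrt(2479207933118)/11914 (U = sqrt(-17468 + 21765*(1/11914)) = sqrt(-17468 + 21765/11914) = sqrt(-208091987/11914) = I*sqrt(2479207933118)/11914 ≈ 132.16*I)
(-19010 + 22639)/(15902 + U) = (-19010 + 22639)/(15902 + I*sqrt(2479207933118)/11914) = 3629/(15902 + I*sqrt(2479207933118)/11914)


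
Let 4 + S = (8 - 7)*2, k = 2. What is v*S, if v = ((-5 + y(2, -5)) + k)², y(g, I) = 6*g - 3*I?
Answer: -1152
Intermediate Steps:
y(g, I) = -3*I + 6*g
S = -2 (S = -4 + (8 - 7)*2 = -4 + 1*2 = -4 + 2 = -2)
v = 576 (v = ((-5 + (-3*(-5) + 6*2)) + 2)² = ((-5 + (15 + 12)) + 2)² = ((-5 + 27) + 2)² = (22 + 2)² = 24² = 576)
v*S = 576*(-2) = -1152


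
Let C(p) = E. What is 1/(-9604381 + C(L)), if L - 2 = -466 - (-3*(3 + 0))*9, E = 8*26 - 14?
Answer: -1/9604187 ≈ -1.0412e-7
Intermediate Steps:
E = 194 (E = 208 - 14 = 194)
L = -383 (L = 2 + (-466 - (-3*(3 + 0))*9) = 2 + (-466 - (-3*3)*9) = 2 + (-466 - (-9)*9) = 2 + (-466 - 1*(-81)) = 2 + (-466 + 81) = 2 - 385 = -383)
C(p) = 194
1/(-9604381 + C(L)) = 1/(-9604381 + 194) = 1/(-9604187) = -1/9604187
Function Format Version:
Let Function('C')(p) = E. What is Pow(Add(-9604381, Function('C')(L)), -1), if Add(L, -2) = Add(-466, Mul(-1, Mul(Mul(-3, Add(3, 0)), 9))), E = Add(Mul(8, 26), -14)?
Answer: Rational(-1, 9604187) ≈ -1.0412e-7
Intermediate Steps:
E = 194 (E = Add(208, -14) = 194)
L = -383 (L = Add(2, Add(-466, Mul(-1, Mul(Mul(-3, Add(3, 0)), 9)))) = Add(2, Add(-466, Mul(-1, Mul(Mul(-3, 3), 9)))) = Add(2, Add(-466, Mul(-1, Mul(-9, 9)))) = Add(2, Add(-466, Mul(-1, -81))) = Add(2, Add(-466, 81)) = Add(2, -385) = -383)
Function('C')(p) = 194
Pow(Add(-9604381, Function('C')(L)), -1) = Pow(Add(-9604381, 194), -1) = Pow(-9604187, -1) = Rational(-1, 9604187)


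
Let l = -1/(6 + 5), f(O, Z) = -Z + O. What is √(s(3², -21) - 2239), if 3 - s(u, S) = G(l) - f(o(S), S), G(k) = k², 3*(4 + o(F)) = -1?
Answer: I*√2416863/33 ≈ 47.11*I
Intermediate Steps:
o(F) = -13/3 (o(F) = -4 + (⅓)*(-1) = -4 - ⅓ = -13/3)
f(O, Z) = O - Z
l = -1/11 ≈ -0.090909
s(u, S) = -487/363 - S (s(u, S) = 3 - ((-1/11)² - (-13/3 - S)) = 3 - (1/121 + (13/3 + S)) = 3 - (1576/363 + S) = 3 + (-1576/363 - S) = -487/363 - S)
√(s(3², -21) - 2239) = √((-487/363 - 1*(-21)) - 2239) = √((-487/363 + 21) - 2239) = √(7136/363 - 2239) = √(-805621/363) = I*√2416863/33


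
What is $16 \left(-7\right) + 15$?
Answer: $-97$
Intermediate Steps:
$16 \left(-7\right) + 15 = -112 + 15 = -97$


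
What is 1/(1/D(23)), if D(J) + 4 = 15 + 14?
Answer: 25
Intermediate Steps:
D(J) = 25 (D(J) = -4 + (15 + 14) = -4 + 29 = 25)
1/(1/D(23)) = 1/(1/25) = 25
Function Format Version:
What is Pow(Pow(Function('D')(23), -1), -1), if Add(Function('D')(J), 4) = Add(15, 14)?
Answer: 25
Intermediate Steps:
Function('D')(J) = 25 (Function('D')(J) = Add(-4, Add(15, 14)) = Add(-4, 29) = 25)
Pow(Pow(Function('D')(23), -1), -1) = Pow(Pow(25, -1), -1) = Pow(Rational(1, 25), -1) = 25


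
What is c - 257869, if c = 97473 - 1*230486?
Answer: -390882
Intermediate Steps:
c = -133013 (c = 97473 - 230486 = -133013)
c - 257869 = -133013 - 257869 = -390882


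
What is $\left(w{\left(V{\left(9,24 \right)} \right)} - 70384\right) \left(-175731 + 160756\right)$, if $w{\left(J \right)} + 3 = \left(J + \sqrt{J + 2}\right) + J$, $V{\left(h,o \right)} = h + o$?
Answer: $1053056975 - 14975 \sqrt{35} \approx 1.053 \cdot 10^{9}$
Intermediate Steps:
$w{\left(J \right)} = -3 + \sqrt{2 + J} + 2 J$ ($w{\left(J \right)} = -3 + \left(\left(J + \sqrt{J + 2}\right) + J\right) = -3 + \left(\left(J + \sqrt{2 + J}\right) + J\right) = -3 + \left(\sqrt{2 + J} + 2 J\right) = -3 + \sqrt{2 + J} + 2 J$)
$\left(w{\left(V{\left(9,24 \right)} \right)} - 70384\right) \left(-175731 + 160756\right) = \left(\left(-3 + \sqrt{2 + \left(9 + 24\right)} + 2 \left(9 + 24\right)\right) - 70384\right) \left(-175731 + 160756\right) = \left(\left(-3 + \sqrt{2 + 33} + 2 \cdot 33\right) - 70384\right) \left(-14975\right) = \left(\left(-3 + \sqrt{35} + 66\right) - 70384\right) \left(-14975\right) = \left(\left(63 + \sqrt{35}\right) - 70384\right) \left(-14975\right) = \left(-70321 + \sqrt{35}\right) \left(-14975\right) = 1053056975 - 14975 \sqrt{35}$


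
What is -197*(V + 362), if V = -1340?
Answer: 192666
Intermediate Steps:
-197*(V + 362) = -197*(-1340 + 362) = -197*(-978) = 192666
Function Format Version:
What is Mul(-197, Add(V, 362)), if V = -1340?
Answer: 192666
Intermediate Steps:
Mul(-197, Add(V, 362)) = Mul(-197, Add(-1340, 362)) = Mul(-197, -978) = 192666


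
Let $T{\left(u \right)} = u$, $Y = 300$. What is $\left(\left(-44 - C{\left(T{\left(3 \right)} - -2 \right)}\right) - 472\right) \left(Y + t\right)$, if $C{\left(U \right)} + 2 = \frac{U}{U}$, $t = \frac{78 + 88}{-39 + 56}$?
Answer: $- \frac{2711990}{17} \approx -1.5953 \cdot 10^{5}$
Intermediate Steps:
$t = \frac{166}{17} \approx 9.7647$
$C{\left(U \right)} = -1$ ($C{\left(U \right)} = -2 + \frac{U}{U} = -2 + 1 = -1$)
$\left(\left(-44 - C{\left(T{\left(3 \right)} - -2 \right)}\right) - 472\right) \left(Y + t\right) = \left(\left(-44 - -1\right) - 472\right) \left(300 + \frac{166}{17}\right) = \left(\left(-44 + 1\right) - 472\right) \frac{5266}{17} = \left(-43 - 472\right) \frac{5266}{17} = \left(-515\right) \frac{5266}{17} = - \frac{2711990}{17}$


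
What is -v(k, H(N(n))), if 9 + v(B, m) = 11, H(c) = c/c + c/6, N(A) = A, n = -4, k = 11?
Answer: -2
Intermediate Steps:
H(c) = 1 + c/6 (H(c) = 1 + c*(1/6) = 1 + c/6)
v(B, m) = 2 (v(B, m) = -9 + 11 = 2)
-v(k, H(N(n))) = -1*2 = -2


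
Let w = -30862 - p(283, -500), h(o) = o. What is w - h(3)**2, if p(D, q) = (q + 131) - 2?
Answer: -30500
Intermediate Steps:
p(D, q) = 129 + q (p(D, q) = (131 + q) - 2 = 129 + q)
w = -30491 (w = -30862 - (129 - 500) = -30862 - 1*(-371) = -30862 + 371 = -30491)
w - h(3)**2 = -30491 - 1*3**2 = -30491 - 1*9 = -30491 - 9 = -30500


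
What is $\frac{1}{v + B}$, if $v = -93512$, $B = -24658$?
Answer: $- \frac{1}{118170} \approx -8.4624 \cdot 10^{-6}$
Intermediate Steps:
$\frac{1}{v + B} = \frac{1}{-93512 - 24658} = \frac{1}{-118170} = - \frac{1}{118170}$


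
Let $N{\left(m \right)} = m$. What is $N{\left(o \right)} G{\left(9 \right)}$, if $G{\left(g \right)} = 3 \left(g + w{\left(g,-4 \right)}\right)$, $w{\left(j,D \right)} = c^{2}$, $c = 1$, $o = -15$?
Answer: $-450$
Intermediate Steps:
$w{\left(j,D \right)} = 1$ ($w{\left(j,D \right)} = 1^{2} = 1$)
$G{\left(g \right)} = 3 + 3 g$ ($G{\left(g \right)} = 3 \left(g + 1\right) = 3 \left(1 + g\right) = 3 + 3 g$)
$N{\left(o \right)} G{\left(9 \right)} = - 15 \left(3 + 3 \cdot 9\right) = - 15 \left(3 + 27\right) = \left(-15\right) 30 = -450$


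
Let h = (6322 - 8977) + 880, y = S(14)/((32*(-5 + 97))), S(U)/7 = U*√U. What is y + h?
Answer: -1775 + 49*√14/1472 ≈ -1774.9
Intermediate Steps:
S(U) = 7*U^(3/2) (S(U) = 7*(U*√U) = 7*U^(3/2))
y = 49*√14/1472 (y = (7*14^(3/2))/((32*(-5 + 97))) = (7*(14*√14))/((32*92)) = (98*√14)/2944 = (98*√14)*(1/2944) = 49*√14/1472 ≈ 0.12455)
h = -1775 (h = -2655 + 880 = -1775)
y + h = 49*√14/1472 - 1775 = -1775 + 49*√14/1472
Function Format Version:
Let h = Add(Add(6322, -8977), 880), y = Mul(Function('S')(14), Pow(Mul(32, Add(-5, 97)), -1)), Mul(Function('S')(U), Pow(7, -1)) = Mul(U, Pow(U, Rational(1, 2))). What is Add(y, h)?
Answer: Add(-1775, Mul(Rational(49, 1472), Pow(14, Rational(1, 2)))) ≈ -1774.9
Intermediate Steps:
Function('S')(U) = Mul(7, Pow(U, Rational(3, 2))) (Function('S')(U) = Mul(7, Mul(U, Pow(U, Rational(1, 2)))) = Mul(7, Pow(U, Rational(3, 2))))
y = Mul(Rational(49, 1472), Pow(14, Rational(1, 2))) (y = Mul(Mul(7, Pow(14, Rational(3, 2))), Pow(Mul(32, Add(-5, 97)), -1)) = Mul(Mul(7, Mul(14, Pow(14, Rational(1, 2)))), Pow(Mul(32, 92), -1)) = Mul(Mul(98, Pow(14, Rational(1, 2))), Pow(2944, -1)) = Mul(Mul(98, Pow(14, Rational(1, 2))), Rational(1, 2944)) = Mul(Rational(49, 1472), Pow(14, Rational(1, 2))) ≈ 0.12455)
h = -1775 (h = Add(-2655, 880) = -1775)
Add(y, h) = Add(Mul(Rational(49, 1472), Pow(14, Rational(1, 2))), -1775) = Add(-1775, Mul(Rational(49, 1472), Pow(14, Rational(1, 2))))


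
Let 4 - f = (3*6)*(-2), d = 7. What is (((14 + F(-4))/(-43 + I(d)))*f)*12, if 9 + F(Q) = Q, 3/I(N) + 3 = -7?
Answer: -4800/433 ≈ -11.085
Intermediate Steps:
I(N) = -3/10 (I(N) = 3/(-3 - 7) = 3/(-10) = 3*(-⅒) = -3/10)
F(Q) = -9 + Q
f = 40 (f = 4 - 3*6*(-2) = 4 - 18*(-2) = 4 - 1*(-36) = 4 + 36 = 40)
(((14 + F(-4))/(-43 + I(d)))*f)*12 = (((14 + (-9 - 4))/(-43 - 3/10))*40)*12 = (((14 - 13)/(-433/10))*40)*12 = ((1*(-10/433))*40)*12 = -10/433*40*12 = -400/433*12 = -4800/433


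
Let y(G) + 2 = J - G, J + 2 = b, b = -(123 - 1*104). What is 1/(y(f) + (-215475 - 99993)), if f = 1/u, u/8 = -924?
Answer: -7392/2332109471 ≈ -3.1697e-6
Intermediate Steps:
u = -7392 (u = 8*(-924) = -7392)
b = -19 (b = -(123 - 104) = -1*19 = -19)
J = -21 (J = -2 - 19 = -21)
f = -1/7392 (f = 1/(-7392) = -1/7392 ≈ -0.00013528)
y(G) = -23 - G (y(G) = -2 + (-21 - G) = -23 - G)
1/(y(f) + (-215475 - 99993)) = 1/((-23 - 1*(-1/7392)) + (-215475 - 99993)) = 1/((-23 + 1/7392) - 315468) = 1/(-170015/7392 - 315468) = 1/(-2332109471/7392) = -7392/2332109471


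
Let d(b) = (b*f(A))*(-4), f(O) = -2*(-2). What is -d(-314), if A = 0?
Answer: -5024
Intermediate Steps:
f(O) = 4
d(b) = -16*b (d(b) = (b*4)*(-4) = (4*b)*(-4) = -16*b)
-d(-314) = -(-16)*(-314) = -1*5024 = -5024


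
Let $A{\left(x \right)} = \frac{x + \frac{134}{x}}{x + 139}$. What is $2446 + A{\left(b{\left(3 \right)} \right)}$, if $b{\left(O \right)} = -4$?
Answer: $\frac{44023}{18} \approx 2445.7$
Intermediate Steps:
$A{\left(x \right)} = \frac{x + \frac{134}{x}}{139 + x}$
$2446 + A{\left(b{\left(3 \right)} \right)} = 2446 + \frac{134 + \left(-4\right)^{2}}{\left(-4\right) \left(139 - 4\right)} = 2446 - \frac{134 + 16}{4 \cdot 135} = 2446 - \frac{1}{540} \cdot 150 = 2446 - \frac{5}{18} = \frac{44023}{18}$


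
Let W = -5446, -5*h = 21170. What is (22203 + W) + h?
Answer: 12523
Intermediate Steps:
h = -4234 (h = -⅕*21170 = -4234)
(22203 + W) + h = (22203 - 5446) - 4234 = 16757 - 4234 = 12523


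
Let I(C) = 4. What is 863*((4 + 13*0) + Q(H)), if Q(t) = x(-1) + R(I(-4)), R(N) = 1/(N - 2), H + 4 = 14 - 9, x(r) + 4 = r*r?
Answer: 2589/2 ≈ 1294.5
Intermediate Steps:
x(r) = -4 + r² (x(r) = -4 + r*r = -4 + r²)
H = 1 (H = -4 + (14 - 9) = -4 + 5 = 1)
R(N) = 1/(-2 + N)
Q(t) = -5/2 (Q(t) = (-4 + (-1)²) + 1/(-2 + 4) = (-4 + 1) + 1/2 = -3 + ½ = -5/2)
863*((4 + 13*0) + Q(H)) = 863*((4 + 13*0) - 5/2) = 863*((4 + 0) - 5/2) = 863*(4 - 5/2) = 863*(3/2) = 2589/2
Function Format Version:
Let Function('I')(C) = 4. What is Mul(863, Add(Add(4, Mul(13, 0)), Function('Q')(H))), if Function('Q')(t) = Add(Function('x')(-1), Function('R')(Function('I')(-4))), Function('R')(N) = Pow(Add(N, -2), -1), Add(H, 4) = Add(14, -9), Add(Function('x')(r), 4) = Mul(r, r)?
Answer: Rational(2589, 2) ≈ 1294.5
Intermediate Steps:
Function('x')(r) = Add(-4, Pow(r, 2)) (Function('x')(r) = Add(-4, Mul(r, r)) = Add(-4, Pow(r, 2)))
H = 1 (H = Add(-4, Add(14, -9)) = Add(-4, 5) = 1)
Function('R')(N) = Pow(Add(-2, N), -1)
Function('Q')(t) = Rational(-5, 2) (Function('Q')(t) = Add(Add(-4, Pow(-1, 2)), Pow(Add(-2, 4), -1)) = Add(Add(-4, 1), Pow(2, -1)) = Add(-3, Rational(1, 2)) = Rational(-5, 2))
Mul(863, Add(Add(4, Mul(13, 0)), Function('Q')(H))) = Mul(863, Add(Add(4, Mul(13, 0)), Rational(-5, 2))) = Mul(863, Add(Add(4, 0), Rational(-5, 2))) = Mul(863, Add(4, Rational(-5, 2))) = Mul(863, Rational(3, 2)) = Rational(2589, 2)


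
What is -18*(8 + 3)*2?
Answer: -396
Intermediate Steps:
-18*(8 + 3)*2 = -18*11*2 = -198*2 = -1*396 = -396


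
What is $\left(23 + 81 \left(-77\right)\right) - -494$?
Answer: $-5720$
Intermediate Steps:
$\left(23 + 81 \left(-77\right)\right) - -494 = \left(23 - 6237\right) + 494 = -6214 + 494 = -5720$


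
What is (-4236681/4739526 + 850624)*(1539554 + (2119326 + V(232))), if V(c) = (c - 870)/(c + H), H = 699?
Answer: 3219207718894286491/1034341 ≈ 3.1123e+12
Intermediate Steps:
V(c) = (-870 + c)/(699 + c) (V(c) = (c - 870)/(c + 699) = (-870 + c)/(699 + c))
(-4236681/4739526 + 850624)*(1539554 + (2119326 + V(232))) = (-4236681/4739526 + 850624)*(1539554 + (2119326 + (-870 + 232)/(699 + 232))) = (-4236681*1/4739526 + 850624)*(1539554 + (2119326 - 638/931)) = (-1412227/1579842 + 850624)*(1539554 + (2119326 + (1/931)*(-638))) = 1343850109181*(1539554 + (2119326 - 638/931))/1579842 = 1343850109181*(1539554 + 1973091868/931)/1579842 = (1343850109181/1579842)*(3406416642/931) = 3219207718894286491/1034341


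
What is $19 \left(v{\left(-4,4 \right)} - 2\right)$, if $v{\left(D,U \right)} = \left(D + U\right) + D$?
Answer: $-114$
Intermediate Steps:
$v{\left(D,U \right)} = U + 2 D$
$19 \left(v{\left(-4,4 \right)} - 2\right) = 19 \left(\left(4 + 2 \left(-4\right)\right) - 2\right) = 19 \left(\left(4 - 8\right) - 2\right) = 19 \left(-4 - 2\right) = 19 \left(-6\right) = -114$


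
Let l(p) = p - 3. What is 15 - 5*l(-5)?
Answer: 55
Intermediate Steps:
l(p) = -3 + p
15 - 5*l(-5) = 15 - 5*(-3 - 5) = 15 - 5*(-8) = 15 + 40 = 55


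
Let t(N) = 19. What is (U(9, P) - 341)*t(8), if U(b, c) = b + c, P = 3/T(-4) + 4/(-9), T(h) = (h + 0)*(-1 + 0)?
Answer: -226879/36 ≈ -6302.2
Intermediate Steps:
T(h) = -h (T(h) = h*(-1) = -h)
P = 11/36 (P = 3/((-1*(-4))) + 4/(-9) = 3/4 + 4*(-⅑) = 3*(¼) - 4/9 = ¾ - 4/9 = 11/36 ≈ 0.30556)
(U(9, P) - 341)*t(8) = ((9 + 11/36) - 341)*19 = (335/36 - 341)*19 = -11941/36*19 = -226879/36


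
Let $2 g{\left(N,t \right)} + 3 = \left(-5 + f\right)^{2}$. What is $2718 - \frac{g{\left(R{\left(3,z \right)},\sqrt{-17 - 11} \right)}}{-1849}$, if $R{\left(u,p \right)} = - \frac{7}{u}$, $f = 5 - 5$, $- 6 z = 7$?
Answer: $\frac{5025593}{1849} \approx 2718.0$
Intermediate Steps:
$z = - \frac{7}{6}$ ($z = \left(- \frac{1}{6}\right) 7 = - \frac{7}{6} \approx -1.1667$)
$f = 0$
$g{\left(N,t \right)} = 11$ ($g{\left(N,t \right)} = - \frac{3}{2} + \frac{\left(-5 + 0\right)^{2}}{2} = - \frac{3}{2} + \frac{\left(-5\right)^{2}}{2} = - \frac{3}{2} + \frac{1}{2} \cdot 25 = - \frac{3}{2} + \frac{25}{2} = 11$)
$2718 - \frac{g{\left(R{\left(3,z \right)},\sqrt{-17 - 11} \right)}}{-1849} = 2718 - \frac{11}{-1849} = 2718 - 11 \left(- \frac{1}{1849}\right) = 2718 - - \frac{11}{1849} = 2718 + \frac{11}{1849} = \frac{5025593}{1849}$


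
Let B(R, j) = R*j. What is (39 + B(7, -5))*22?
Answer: 88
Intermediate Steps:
(39 + B(7, -5))*22 = (39 + 7*(-5))*22 = (39 - 35)*22 = 4*22 = 88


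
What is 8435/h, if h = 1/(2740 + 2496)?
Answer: 44165660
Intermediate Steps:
h = 1/5236 ≈ 0.00019099
8435/h = 8435/(1/5236) = 8435*5236 = 44165660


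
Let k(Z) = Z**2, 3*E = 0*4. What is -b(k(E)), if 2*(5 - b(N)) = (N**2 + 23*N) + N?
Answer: -5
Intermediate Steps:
E = 0 (E = (0*4)/3 = (1/3)*0 = 0)
b(N) = 5 - 12*N - N**2/2 (b(N) = 5 - ((N**2 + 23*N) + N)/2 = 5 - (N**2 + 24*N)/2 = 5 + (-12*N - N**2/2) = 5 - 12*N - N**2/2)
-b(k(E)) = -(5 - 12*0**2 - (0**2)**2/2) = -(5 - 12*0 - 1/2*0**2) = -(5 + 0 - 1/2*0) = -(5 + 0 + 0) = -1*5 = -5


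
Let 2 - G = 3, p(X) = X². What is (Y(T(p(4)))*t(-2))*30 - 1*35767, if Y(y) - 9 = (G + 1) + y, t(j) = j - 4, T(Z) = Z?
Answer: -40267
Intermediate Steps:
t(j) = -4 + j
G = -1 (G = 2 - 1*3 = 2 - 3 = -1)
Y(y) = 9 + y (Y(y) = 9 + ((-1 + 1) + y) = 9 + (0 + y) = 9 + y)
(Y(T(p(4)))*t(-2))*30 - 1*35767 = ((9 + 4²)*(-4 - 2))*30 - 1*35767 = ((9 + 16)*(-6))*30 - 35767 = (25*(-6))*30 - 35767 = -150*30 - 35767 = -4500 - 35767 = -40267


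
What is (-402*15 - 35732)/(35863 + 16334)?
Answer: -41762/52197 ≈ -0.80008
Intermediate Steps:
(-402*15 - 35732)/(35863 + 16334) = (-6030 - 35732)/52197 = -41762*1/52197 = -41762/52197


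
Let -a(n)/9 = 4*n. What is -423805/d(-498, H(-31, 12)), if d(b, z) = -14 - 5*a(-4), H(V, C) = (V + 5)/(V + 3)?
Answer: 423805/734 ≈ 577.39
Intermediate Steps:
H(V, C) = (5 + V)/(3 + V)
a(n) = -36*n
d(b, z) = -734 (d(b, z) = -14 - (-180)*(-4) = -14 - 5*144 = -14 - 720 = -734)
-423805/d(-498, H(-31, 12)) = -423805/(-734) = -423805*(-1/734) = 423805/734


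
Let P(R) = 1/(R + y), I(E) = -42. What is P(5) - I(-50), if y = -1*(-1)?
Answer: 253/6 ≈ 42.167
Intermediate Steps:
y = 1
P(R) = 1/(1 + R) (P(R) = 1/(R + 1) = 1/(1 + R))
P(5) - I(-50) = 1/(1 + 5) - 1*(-42) = 1/6 + 42 = 253/6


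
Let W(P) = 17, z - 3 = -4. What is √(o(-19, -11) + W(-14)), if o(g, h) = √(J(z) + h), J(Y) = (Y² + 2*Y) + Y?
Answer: √(17 + I*√13) ≈ 4.146 + 0.43483*I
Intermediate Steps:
z = -1 (z = 3 - 4 = -1)
J(Y) = Y² + 3*Y
o(g, h) = √(-2 + h) (o(g, h) = √(-(3 - 1) + h) = √(-1*2 + h) = √(-2 + h))
√(o(-19, -11) + W(-14)) = √(√(-2 - 11) + 17) = √(√(-13) + 17) = √(I*√13 + 17) = √(17 + I*√13)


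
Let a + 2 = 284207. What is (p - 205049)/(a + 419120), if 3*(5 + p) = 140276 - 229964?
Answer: -9398/28133 ≈ -0.33406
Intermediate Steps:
a = 284205 (a = -2 + 284207 = 284205)
p = -29901 (p = -5 + (140276 - 229964)/3 = -5 + (1/3)*(-89688) = -5 - 29896 = -29901)
(p - 205049)/(a + 419120) = (-29901 - 205049)/(284205 + 419120) = -234950/703325 = -234950*1/703325 = -9398/28133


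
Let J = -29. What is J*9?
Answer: -261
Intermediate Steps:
J*9 = -29*9 = -261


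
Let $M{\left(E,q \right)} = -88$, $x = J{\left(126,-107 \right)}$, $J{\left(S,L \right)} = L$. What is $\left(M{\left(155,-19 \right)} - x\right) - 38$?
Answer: $-19$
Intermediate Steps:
$x = -107$
$\left(M{\left(155,-19 \right)} - x\right) - 38 = \left(-88 - -107\right) - 38 = \left(-88 + 107\right) - 38 = 19 - 38 = -19$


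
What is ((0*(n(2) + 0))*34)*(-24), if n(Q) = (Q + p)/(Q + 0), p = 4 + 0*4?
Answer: 0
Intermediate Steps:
p = 4 (p = 4 + 0 = 4)
n(Q) = (4 + Q)/Q (n(Q) = (Q + 4)/(Q + 0) = (4 + Q)/Q)
((0*(n(2) + 0))*34)*(-24) = ((0*((4 + 2)/2 + 0))*34)*(-24) = ((0*((½)*6 + 0))*34)*(-24) = ((0*(3 + 0))*34)*(-24) = ((0*3)*34)*(-24) = (0*34)*(-24) = 0*(-24) = 0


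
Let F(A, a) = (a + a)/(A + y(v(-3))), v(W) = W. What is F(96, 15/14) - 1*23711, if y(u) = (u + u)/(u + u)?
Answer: -16099754/679 ≈ -23711.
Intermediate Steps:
y(u) = 1 (y(u) = (2*u)/((2*u)) = (2*u)*(1/(2*u)) = 1)
F(A, a) = 2*a/(1 + A) (F(A, a) = (a + a)/(A + 1) = (2*a)/(1 + A) = 2*a/(1 + A))
F(96, 15/14) - 1*23711 = 2*(15/14)/(1 + 96) - 1*23711 = 2*(15*(1/14))/97 - 23711 = 2*(15/14)*(1/97) - 23711 = 15/679 - 23711 = -16099754/679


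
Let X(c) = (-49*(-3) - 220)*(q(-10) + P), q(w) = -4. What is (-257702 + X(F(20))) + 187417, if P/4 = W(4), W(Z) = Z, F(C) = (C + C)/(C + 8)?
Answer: -71161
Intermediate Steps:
F(C) = 2*C/(8 + C) (F(C) = (2*C)/(8 + C) = 2*C/(8 + C))
P = 16 (P = 4*4 = 16)
X(c) = -876 (X(c) = (-49*(-3) - 220)*(-4 + 16) = (147 - 220)*12 = -73*12 = -876)
(-257702 + X(F(20))) + 187417 = (-257702 - 876) + 187417 = -258578 + 187417 = -71161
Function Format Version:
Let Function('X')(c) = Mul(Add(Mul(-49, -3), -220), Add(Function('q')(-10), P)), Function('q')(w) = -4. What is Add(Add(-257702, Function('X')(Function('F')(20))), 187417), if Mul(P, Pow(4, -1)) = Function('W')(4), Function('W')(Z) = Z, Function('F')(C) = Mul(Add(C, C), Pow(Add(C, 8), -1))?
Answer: -71161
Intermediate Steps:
Function('F')(C) = Mul(2, C, Pow(Add(8, C), -1)) (Function('F')(C) = Mul(Mul(2, C), Pow(Add(8, C), -1)) = Mul(2, C, Pow(Add(8, C), -1)))
P = 16 (P = Mul(4, 4) = 16)
Function('X')(c) = -876 (Function('X')(c) = Mul(Add(Mul(-49, -3), -220), Add(-4, 16)) = Mul(Add(147, -220), 12) = Mul(-73, 12) = -876)
Add(Add(-257702, Function('X')(Function('F')(20))), 187417) = Add(Add(-257702, -876), 187417) = Add(-258578, 187417) = -71161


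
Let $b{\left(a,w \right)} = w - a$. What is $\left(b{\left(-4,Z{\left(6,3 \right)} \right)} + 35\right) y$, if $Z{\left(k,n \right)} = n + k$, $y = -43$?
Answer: $-2064$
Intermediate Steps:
$Z{\left(k,n \right)} = k + n$
$\left(b{\left(-4,Z{\left(6,3 \right)} \right)} + 35\right) y = \left(\left(\left(6 + 3\right) - -4\right) + 35\right) \left(-43\right) = \left(\left(9 + 4\right) + 35\right) \left(-43\right) = \left(13 + 35\right) \left(-43\right) = 48 \left(-43\right) = -2064$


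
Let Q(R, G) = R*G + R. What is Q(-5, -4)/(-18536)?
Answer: -15/18536 ≈ -0.00080924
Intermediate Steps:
Q(R, G) = R + G*R (Q(R, G) = G*R + R = R + G*R)
Q(-5, -4)/(-18536) = -5*(1 - 4)/(-18536) = -5*(-3)*(-1/18536) = 15*(-1/18536) = -15/18536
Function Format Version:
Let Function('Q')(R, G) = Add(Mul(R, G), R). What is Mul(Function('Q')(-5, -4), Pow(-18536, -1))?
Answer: Rational(-15, 18536) ≈ -0.00080924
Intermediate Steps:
Function('Q')(R, G) = Add(R, Mul(G, R)) (Function('Q')(R, G) = Add(Mul(G, R), R) = Add(R, Mul(G, R)))
Mul(Function('Q')(-5, -4), Pow(-18536, -1)) = Mul(Mul(-5, Add(1, -4)), Pow(-18536, -1)) = Mul(Mul(-5, -3), Rational(-1, 18536)) = Mul(15, Rational(-1, 18536)) = Rational(-15, 18536)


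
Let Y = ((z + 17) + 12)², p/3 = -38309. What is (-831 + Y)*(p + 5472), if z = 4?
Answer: -28239390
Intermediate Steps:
p = -114927 (p = 3*(-38309) = -114927)
Y = 1089 (Y = ((4 + 17) + 12)² = (21 + 12)² = 33² = 1089)
(-831 + Y)*(p + 5472) = (-831 + 1089)*(-114927 + 5472) = 258*(-109455) = -28239390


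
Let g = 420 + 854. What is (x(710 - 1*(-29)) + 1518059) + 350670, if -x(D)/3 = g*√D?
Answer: 1868729 - 3822*√739 ≈ 1.7648e+6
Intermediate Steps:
g = 1274
x(D) = -3822*√D
(x(710 - 1*(-29)) + 1518059) + 350670 = (-3822*√(710 - 1*(-29)) + 1518059) + 350670 = (-3822*√(710 + 29) + 1518059) + 350670 = (-3822*√739 + 1518059) + 350670 = (1518059 - 3822*√739) + 350670 = 1868729 - 3822*√739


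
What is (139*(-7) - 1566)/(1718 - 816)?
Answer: -2539/902 ≈ -2.8149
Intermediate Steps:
(139*(-7) - 1566)/(1718 - 816) = (-973 - 1566)/902 = -2539*1/902 = -2539/902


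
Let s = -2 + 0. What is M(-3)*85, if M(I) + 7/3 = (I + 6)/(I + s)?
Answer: -748/3 ≈ -249.33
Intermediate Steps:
s = -2
M(I) = -7/3 + (6 + I)/(-2 + I) (M(I) = -7/3 + (I + 6)/(I - 2) = -7/3 + (6 + I)/(-2 + I))
M(-3)*85 = (4*(8 - 1*(-3))/(3*(-2 - 3)))*85 = ((4/3)*(8 + 3)/(-5))*85 = ((4/3)*(-⅕)*11)*85 = -44/15*85 = -748/3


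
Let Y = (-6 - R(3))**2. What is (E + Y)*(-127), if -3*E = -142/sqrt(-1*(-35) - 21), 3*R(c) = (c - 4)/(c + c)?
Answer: -1454023/324 - 9017*sqrt(14)/21 ≈ -6094.3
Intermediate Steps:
R(c) = (-4 + c)/(6*c) (R(c) = ((c - 4)/(c + c))/3 = ((-4 + c)/((2*c)))/3 = ((-4 + c)*(1/(2*c)))/3 = ((-4 + c)/(2*c))/3 = (-4 + c)/(6*c))
Y = 11449/324 (Y = (-6 - (-4 + 3)/(6*3))**2 = (-6 - (-1)/(6*3))**2 = (-6 - 1*(-1/18))**2 = (-6 + 1/18)**2 = (-107/18)**2 = 11449/324 ≈ 35.336)
E = 71*sqrt(14)/21 (E = -(-142)/(3*(sqrt(-1*(-35) - 21))) = -(-142)/(3*(sqrt(35 - 21))) = -(-142)/(3*(sqrt(14))) = -(-142)*sqrt(14)/14/3 = -(-71)*sqrt(14)/21 = 71*sqrt(14)/21 ≈ 12.650)
(E + Y)*(-127) = (71*sqrt(14)/21 + 11449/324)*(-127) = (11449/324 + 71*sqrt(14)/21)*(-127) = -1454023/324 - 9017*sqrt(14)/21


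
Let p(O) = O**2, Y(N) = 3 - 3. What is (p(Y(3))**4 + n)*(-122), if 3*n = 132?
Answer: -5368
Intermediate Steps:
n = 44 (n = (1/3)*132 = 44)
Y(N) = 0
(p(Y(3))**4 + n)*(-122) = ((0**2)**4 + 44)*(-122) = (0**4 + 44)*(-122) = (0 + 44)*(-122) = 44*(-122) = -5368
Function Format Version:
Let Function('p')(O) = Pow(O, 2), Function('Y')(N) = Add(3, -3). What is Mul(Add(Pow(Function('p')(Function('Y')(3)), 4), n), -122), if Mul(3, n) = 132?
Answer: -5368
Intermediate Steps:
n = 44 (n = Mul(Rational(1, 3), 132) = 44)
Function('Y')(N) = 0
Mul(Add(Pow(Function('p')(Function('Y')(3)), 4), n), -122) = Mul(Add(Pow(Pow(0, 2), 4), 44), -122) = Mul(Add(Pow(0, 4), 44), -122) = Mul(Add(0, 44), -122) = Mul(44, -122) = -5368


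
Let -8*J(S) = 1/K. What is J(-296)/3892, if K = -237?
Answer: 1/7379232 ≈ 1.3552e-7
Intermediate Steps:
J(S) = 1/1896 (J(S) = -⅛/(-237) = -⅛*(-1/237) = 1/1896)
J(-296)/3892 = (1/1896)/3892 = (1/1896)*(1/3892) = 1/7379232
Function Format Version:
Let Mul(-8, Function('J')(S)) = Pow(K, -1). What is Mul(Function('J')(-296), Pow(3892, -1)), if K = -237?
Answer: Rational(1, 7379232) ≈ 1.3552e-7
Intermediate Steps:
Function('J')(S) = Rational(1, 1896) (Function('J')(S) = Mul(Rational(-1, 8), Pow(-237, -1)) = Mul(Rational(-1, 8), Rational(-1, 237)) = Rational(1, 1896))
Mul(Function('J')(-296), Pow(3892, -1)) = Mul(Rational(1, 1896), Pow(3892, -1)) = Mul(Rational(1, 1896), Rational(1, 3892)) = Rational(1, 7379232)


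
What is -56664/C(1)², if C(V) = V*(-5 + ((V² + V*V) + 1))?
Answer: -14166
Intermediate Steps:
C(V) = V*(-4 + 2*V²) (C(V) = V*(-5 + ((V² + V²) + 1)) = V*(-5 + (2*V² + 1)) = V*(-5 + (1 + 2*V²)) = V*(-4 + 2*V²))
-56664/C(1)² = -56664*1/(4*(-2 + 1²)²) = -56664*1/(4*(-2 + 1)²) = -56664/((2*1*(-1))²) = -56664/((-2)²) = -56664/4 = -56664*¼ = -14166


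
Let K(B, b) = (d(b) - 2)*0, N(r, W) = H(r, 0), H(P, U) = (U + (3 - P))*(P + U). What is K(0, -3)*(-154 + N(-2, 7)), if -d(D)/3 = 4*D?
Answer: 0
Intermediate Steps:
H(P, U) = (P + U)*(3 + U - P) (H(P, U) = (3 + U - P)*(P + U) = (P + U)*(3 + U - P))
d(D) = -12*D
N(r, W) = -r**2 + 3*r (N(r, W) = 0**2 - r**2 + 3*r + 3*0 = 0 - r**2 + 3*r + 0 = -r**2 + 3*r)
K(B, b) = 0 (K(B, b) = (-12*b - 2)*0 = (-2 - 12*b)*0 = 0)
K(0, -3)*(-154 + N(-2, 7)) = 0*(-154 - 2*(3 - 1*(-2))) = 0*(-154 - 2*(3 + 2)) = 0*(-154 - 2*5) = 0*(-154 - 10) = 0*(-164) = 0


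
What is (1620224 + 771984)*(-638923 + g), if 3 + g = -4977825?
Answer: -13436436676208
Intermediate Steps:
g = -4977828 (g = -3 - 4977825 = -4977828)
(1620224 + 771984)*(-638923 + g) = (1620224 + 771984)*(-638923 - 4977828) = 2392208*(-5616751) = -13436436676208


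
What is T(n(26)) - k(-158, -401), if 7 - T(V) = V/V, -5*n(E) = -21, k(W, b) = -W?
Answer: -152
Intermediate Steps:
n(E) = 21/5 (n(E) = -1/5*(-21) = 21/5)
T(V) = 6 (T(V) = 7 - V/V = 7 - 1*1 = 7 - 1 = 6)
T(n(26)) - k(-158, -401) = 6 - (-1)*(-158) = 6 - 1*158 = 6 - 158 = -152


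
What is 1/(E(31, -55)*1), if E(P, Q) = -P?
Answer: -1/31 ≈ -0.032258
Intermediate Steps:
1/(E(31, -55)*1) = 1/(-1*31*1) = 1/(-31*1) = 1/(-31) = -1/31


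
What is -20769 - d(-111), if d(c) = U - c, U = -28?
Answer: -20852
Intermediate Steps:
d(c) = -28 - c
-20769 - d(-111) = -20769 - (-28 - 1*(-111)) = -20769 - (-28 + 111) = -20769 - 1*83 = -20769 - 83 = -20852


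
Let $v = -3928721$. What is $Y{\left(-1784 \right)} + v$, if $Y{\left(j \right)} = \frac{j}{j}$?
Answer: $-3928720$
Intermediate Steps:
$Y{\left(j \right)} = 1$
$Y{\left(-1784 \right)} + v = 1 - 3928721 = -3928720$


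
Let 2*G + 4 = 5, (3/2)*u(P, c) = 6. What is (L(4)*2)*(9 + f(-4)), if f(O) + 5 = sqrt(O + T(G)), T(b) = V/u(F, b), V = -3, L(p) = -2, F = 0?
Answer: -16 - 2*I*sqrt(19) ≈ -16.0 - 8.7178*I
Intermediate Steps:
u(P, c) = 4 (u(P, c) = (2/3)*6 = 4)
G = 1/2 (G = -2 + (1/2)*5 = -2 + 5/2 = 1/2 ≈ 0.50000)
T(b) = -3/4
f(O) = -5 + sqrt(-3/4 + O) (f(O) = -5 + sqrt(O - 3/4) = -5 + sqrt(-3/4 + O))
(L(4)*2)*(9 + f(-4)) = (-2*2)*(9 + (-5 + sqrt(-3 + 4*(-4))/2)) = -4*(9 + (-5 + sqrt(-3 - 16)/2)) = -4*(9 + (-5 + sqrt(-19)/2)) = -4*(9 + (-5 + (I*sqrt(19))/2)) = -4*(9 + (-5 + I*sqrt(19)/2)) = -4*(4 + I*sqrt(19)/2) = -16 - 2*I*sqrt(19)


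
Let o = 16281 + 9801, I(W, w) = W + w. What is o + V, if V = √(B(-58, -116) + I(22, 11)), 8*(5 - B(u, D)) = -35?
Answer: 26082 + √678/4 ≈ 26089.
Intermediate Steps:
B(u, D) = 75/8 (B(u, D) = 5 - ⅛*(-35) = 5 + 35/8 = 75/8)
o = 26082
V = √678/4 (V = √(75/8 + (22 + 11)) = √(75/8 + 33) = √(339/8) = √678/4 ≈ 6.5096)
o + V = 26082 + √678/4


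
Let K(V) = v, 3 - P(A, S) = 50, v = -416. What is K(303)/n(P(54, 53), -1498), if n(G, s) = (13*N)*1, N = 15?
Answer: -32/15 ≈ -2.1333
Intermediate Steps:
P(A, S) = -47 (P(A, S) = 3 - 1*50 = 3 - 50 = -47)
K(V) = -416
n(G, s) = 195 (n(G, s) = (13*15)*1 = 195*1 = 195)
K(303)/n(P(54, 53), -1498) = -416/195 = -416*1/195 = -32/15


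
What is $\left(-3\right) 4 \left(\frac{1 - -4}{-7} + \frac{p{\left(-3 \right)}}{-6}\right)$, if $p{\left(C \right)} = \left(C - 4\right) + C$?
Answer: $- \frac{80}{7} \approx -11.429$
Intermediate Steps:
$p{\left(C \right)} = -4 + 2 C$ ($p{\left(C \right)} = \left(-4 + C\right) + C = -4 + 2 C$)
$\left(-3\right) 4 \left(\frac{1 - -4}{-7} + \frac{p{\left(-3 \right)}}{-6}\right) = \left(-3\right) 4 \left(\frac{1 - -4}{-7} + \frac{-4 + 2 \left(-3\right)}{-6}\right) = - 12 \left(\left(1 + 4\right) \left(- \frac{1}{7}\right) + \left(-4 - 6\right) \left(- \frac{1}{6}\right)\right) = - 12 \left(5 \left(- \frac{1}{7}\right) - - \frac{5}{3}\right) = - 12 \left(- \frac{5}{7} + \frac{5}{3}\right) = \left(-12\right) \frac{20}{21} = - \frac{80}{7}$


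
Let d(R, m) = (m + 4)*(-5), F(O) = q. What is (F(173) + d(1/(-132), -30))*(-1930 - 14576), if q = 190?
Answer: -5281920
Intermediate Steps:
F(O) = 190
d(R, m) = -20 - 5*m (d(R, m) = (4 + m)*(-5) = -20 - 5*m)
(F(173) + d(1/(-132), -30))*(-1930 - 14576) = (190 + (-20 - 5*(-30)))*(-1930 - 14576) = (190 + (-20 + 150))*(-16506) = (190 + 130)*(-16506) = 320*(-16506) = -5281920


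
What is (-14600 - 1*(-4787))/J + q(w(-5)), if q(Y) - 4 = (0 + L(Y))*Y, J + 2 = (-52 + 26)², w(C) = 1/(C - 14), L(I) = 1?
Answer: -135897/12806 ≈ -10.612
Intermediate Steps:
w(C) = 1/(-14 + C)
J = 674 (J = -2 + (-52 + 26)² = -2 + (-26)² = -2 + 676 = 674)
q(Y) = 4 + Y (q(Y) = 4 + (0 + 1)*Y = 4 + 1*Y = 4 + Y)
(-14600 - 1*(-4787))/J + q(w(-5)) = (-14600 - 1*(-4787))/674 + (4 + 1/(-14 - 5)) = (-14600 + 4787)*(1/674) + (4 + 1/(-19)) = -9813*1/674 + (4 - 1/19) = -9813/674 + 75/19 = -135897/12806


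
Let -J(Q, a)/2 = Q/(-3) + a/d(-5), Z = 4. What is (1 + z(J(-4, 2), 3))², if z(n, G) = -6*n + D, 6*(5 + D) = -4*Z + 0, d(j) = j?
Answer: 4624/225 ≈ 20.551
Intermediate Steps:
J(Q, a) = 2*Q/3 + 2*a/5 (J(Q, a) = -2*(Q/(-3) + a/(-5)) = -2*(Q*(-⅓) + a*(-⅕)) = -2*(-Q/3 - a/5) = 2*Q/3 + 2*a/5)
D = -23/3 (D = -5 + (-4*4 + 0)/6 = -5 + (-16 + 0)/6 = -5 + (⅙)*(-16) = -5 - 8/3 = -23/3 ≈ -7.6667)
z(n, G) = -23/3 - 6*n (z(n, G) = -6*n - 23/3 = -23/3 - 6*n)
(1 + z(J(-4, 2), 3))² = (1 + (-23/3 - 6*((⅔)*(-4) + (⅖)*2)))² = (1 + (-23/3 - 6*(-8/3 + ⅘)))² = (1 + (-23/3 - 6*(-28/15)))² = (1 + (-23/3 + 56/5))² = (1 + 53/15)² = (68/15)² = 4624/225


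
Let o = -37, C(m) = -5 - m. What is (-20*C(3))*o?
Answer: -5920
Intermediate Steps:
(-20*C(3))*o = -20*(-5 - 1*3)*(-37) = -20*(-5 - 3)*(-37) = -20*(-8)*(-37) = 160*(-37) = -5920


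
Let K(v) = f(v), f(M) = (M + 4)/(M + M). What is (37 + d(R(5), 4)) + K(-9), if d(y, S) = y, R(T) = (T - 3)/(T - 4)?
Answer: 707/18 ≈ 39.278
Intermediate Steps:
f(M) = (4 + M)/(2*M) (f(M) = (4 + M)/((2*M)) = (4 + M)*(1/(2*M)) = (4 + M)/(2*M))
R(T) = (-3 + T)/(-4 + T)
K(v) = (4 + v)/(2*v)
(37 + d(R(5), 4)) + K(-9) = (37 + (-3 + 5)/(-4 + 5)) + (½)*(4 - 9)/(-9) = (37 + 2/1) + (½)*(-⅑)*(-5) = (37 + 1*2) + 5/18 = (37 + 2) + 5/18 = 39 + 5/18 = 707/18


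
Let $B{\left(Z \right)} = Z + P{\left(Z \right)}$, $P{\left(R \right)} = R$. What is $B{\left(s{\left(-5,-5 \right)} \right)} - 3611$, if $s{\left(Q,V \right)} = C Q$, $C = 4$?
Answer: $-3651$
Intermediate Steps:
$s{\left(Q,V \right)} = 4 Q$
$B{\left(Z \right)} = 2 Z$ ($B{\left(Z \right)} = Z + Z = 2 Z$)
$B{\left(s{\left(-5,-5 \right)} \right)} - 3611 = 2 \cdot 4 \left(-5\right) - 3611 = 2 \left(-20\right) - 3611 = -40 - 3611 = -3651$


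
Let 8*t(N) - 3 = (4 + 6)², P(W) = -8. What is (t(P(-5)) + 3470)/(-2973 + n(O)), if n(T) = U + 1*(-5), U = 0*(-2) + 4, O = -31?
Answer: -27863/23792 ≈ -1.1711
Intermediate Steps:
U = 4 (U = 0 + 4 = 4)
n(T) = -1 (n(T) = 4 + 1*(-5) = 4 - 5 = -1)
t(N) = 103/8 (t(N) = 3/8 + (4 + 6)²/8 = 3/8 + (⅛)*10² = 3/8 + (⅛)*100 = 3/8 + 25/2 = 103/8)
(t(P(-5)) + 3470)/(-2973 + n(O)) = (103/8 + 3470)/(-2973 - 1) = (27863/8)/(-2974) = (27863/8)*(-1/2974) = -27863/23792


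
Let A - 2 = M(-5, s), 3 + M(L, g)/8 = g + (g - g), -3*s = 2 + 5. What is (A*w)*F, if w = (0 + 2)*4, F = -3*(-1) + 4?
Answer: -6832/3 ≈ -2277.3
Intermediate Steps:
s = -7/3 (s = -(2 + 5)/3 = -⅓*7 = -7/3 ≈ -2.3333)
M(L, g) = -24 + 8*g (M(L, g) = -24 + 8*(g + (g - g)) = -24 + 8*(g + 0) = -24 + 8*g)
A = -122/3 (A = 2 + (-24 + 8*(-7/3)) = 2 + (-24 - 56/3) = 2 - 128/3 = -122/3 ≈ -40.667)
F = 7 (F = 3 + 4 = 7)
w = 8 (w = 2*4 = 8)
(A*w)*F = -122/3*8*7 = -976/3*7 = -6832/3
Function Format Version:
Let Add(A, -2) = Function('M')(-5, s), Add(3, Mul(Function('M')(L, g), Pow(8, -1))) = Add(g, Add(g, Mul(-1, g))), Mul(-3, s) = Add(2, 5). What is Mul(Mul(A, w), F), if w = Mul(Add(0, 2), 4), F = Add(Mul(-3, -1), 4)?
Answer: Rational(-6832, 3) ≈ -2277.3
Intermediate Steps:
s = Rational(-7, 3) (s = Mul(Rational(-1, 3), Add(2, 5)) = Mul(Rational(-1, 3), 7) = Rational(-7, 3) ≈ -2.3333)
Function('M')(L, g) = Add(-24, Mul(8, g)) (Function('M')(L, g) = Add(-24, Mul(8, Add(g, Add(g, Mul(-1, g))))) = Add(-24, Mul(8, Add(g, 0))) = Add(-24, Mul(8, g)))
A = Rational(-122, 3) (A = Add(2, Add(-24, Mul(8, Rational(-7, 3)))) = Add(2, Add(-24, Rational(-56, 3))) = Add(2, Rational(-128, 3)) = Rational(-122, 3) ≈ -40.667)
F = 7 (F = Add(3, 4) = 7)
w = 8 (w = Mul(2, 4) = 8)
Mul(Mul(A, w), F) = Mul(Mul(Rational(-122, 3), 8), 7) = Mul(Rational(-976, 3), 7) = Rational(-6832, 3)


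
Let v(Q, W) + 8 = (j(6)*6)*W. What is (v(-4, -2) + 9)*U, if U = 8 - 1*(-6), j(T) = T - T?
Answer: 14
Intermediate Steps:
j(T) = 0
U = 14 (U = 8 + 6 = 14)
v(Q, W) = -8 (v(Q, W) = -8 + (0*6)*W = -8 + 0*W = -8 + 0 = -8)
(v(-4, -2) + 9)*U = (-8 + 9)*14 = 1*14 = 14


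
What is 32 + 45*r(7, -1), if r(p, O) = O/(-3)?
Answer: 47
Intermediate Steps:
r(p, O) = -O/3 (r(p, O) = O*(-⅓) = -O/3)
32 + 45*r(7, -1) = 32 + 45*(-⅓*(-1)) = 32 + 45*(⅓) = 32 + 15 = 47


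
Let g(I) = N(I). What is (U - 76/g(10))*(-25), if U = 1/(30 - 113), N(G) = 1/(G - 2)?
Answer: 1261625/83 ≈ 15200.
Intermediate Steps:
N(G) = 1/(-2 + G)
g(I) = 1/(-2 + I)
U = -1/83 (U = 1/(-83) = -1/83 ≈ -0.012048)
(U - 76/g(10))*(-25) = (-1/83 - 76/(1/(-2 + 10)))*(-25) = (-1/83 - 76/(1/8))*(-25) = (-1/83 - 76/⅛)*(-25) = (-1/83 - 76*8)*(-25) = (-1/83 - 608)*(-25) = -50465/83*(-25) = 1261625/83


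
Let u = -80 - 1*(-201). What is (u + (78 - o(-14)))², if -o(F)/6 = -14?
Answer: 13225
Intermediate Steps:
u = 121 (u = -80 + 201 = 121)
o(F) = 84 (o(F) = -6*(-14) = 84)
(u + (78 - o(-14)))² = (121 + (78 - 1*84))² = (121 + (78 - 84))² = (121 - 6)² = 115² = 13225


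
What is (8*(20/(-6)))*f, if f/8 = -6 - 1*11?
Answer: 10880/3 ≈ 3626.7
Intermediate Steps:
f = -136 (f = 8*(-6 - 1*11) = 8*(-6 - 11) = 8*(-17) = -136)
(8*(20/(-6)))*f = (8*(20/(-6)))*(-136) = (8*(20*(-⅙)))*(-136) = (8*(-10/3))*(-136) = -80/3*(-136) = 10880/3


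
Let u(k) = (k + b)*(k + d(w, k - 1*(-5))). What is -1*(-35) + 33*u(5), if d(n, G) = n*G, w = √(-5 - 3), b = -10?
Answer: -790 - 3300*I*√2 ≈ -790.0 - 4666.9*I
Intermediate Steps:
w = 2*I*√2 (w = √(-8) = 2*I*√2 ≈ 2.8284*I)
d(n, G) = G*n
u(k) = (-10 + k)*(k + 2*I*√2*(5 + k)) (u(k) = (k - 10)*(k + (k - 1*(-5))*(2*I*√2)) = (-10 + k)*(k + (k + 5)*(2*I*√2)) = (-10 + k)*(k + (5 + k)*(2*I*√2)) = (-10 + k)*(k + 2*I*√2*(5 + k)))
-1*(-35) + 33*u(5) = -1*(-35) + 33*(5² - 10*5 - 20*I*√2*(5 + 5) + 2*I*5*√2*(5 + 5)) = 35 + 33*(25 - 50 - 20*I*√2*10 + 2*I*5*√2*10) = 35 + 33*(25 - 50 - 200*I*√2 + 100*I*√2) = 35 + 33*(-25 - 100*I*√2) = 35 + (-825 - 3300*I*√2) = -790 - 3300*I*√2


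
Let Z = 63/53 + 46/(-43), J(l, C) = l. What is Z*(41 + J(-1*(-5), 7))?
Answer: 12466/2279 ≈ 5.4699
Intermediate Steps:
Z = 271/2279 (Z = 63*(1/53) + 46*(-1/43) = 63/53 - 46/43 = 271/2279 ≈ 0.11891)
Z*(41 + J(-1*(-5), 7)) = 271*(41 - 1*(-5))/2279 = 271*(41 + 5)/2279 = (271/2279)*46 = 12466/2279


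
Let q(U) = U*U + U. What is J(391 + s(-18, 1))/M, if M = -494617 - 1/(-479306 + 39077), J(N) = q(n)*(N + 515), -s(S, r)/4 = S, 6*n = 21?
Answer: -13562134803/435489494584 ≈ -0.031142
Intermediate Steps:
n = 7/2 (n = (⅙)*21 = 7/2 ≈ 3.5000)
q(U) = U + U² (q(U) = U² + U = U + U²)
s(S, r) = -4*S
J(N) = 32445/4 + 63*N/4 (J(N) = (7*(1 + 7/2)/2)*(N + 515) = ((7/2)*(9/2))*(515 + N) = 63*(515 + N)/4 = 32445/4 + 63*N/4)
M = -217744747292/440229 (M = -494617 - 1/(-440229) = -494617 - 1*(-1/440229) = -494617 + 1/440229 = -217744747292/440229 ≈ -4.9462e+5)
J(391 + s(-18, 1))/M = (32445/4 + 63*(391 - 4*(-18))/4)/(-217744747292/440229) = (32445/4 + 63*(391 + 72)/4)*(-440229/217744747292) = (32445/4 + (63/4)*463)*(-440229/217744747292) = (32445/4 + 29169/4)*(-440229/217744747292) = (30807/2)*(-440229/217744747292) = -13562134803/435489494584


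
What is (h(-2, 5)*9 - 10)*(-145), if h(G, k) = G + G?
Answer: 6670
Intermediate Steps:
h(G, k) = 2*G
(h(-2, 5)*9 - 10)*(-145) = ((2*(-2))*9 - 10)*(-145) = (-4*9 - 10)*(-145) = (-36 - 10)*(-145) = -46*(-145) = 6670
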